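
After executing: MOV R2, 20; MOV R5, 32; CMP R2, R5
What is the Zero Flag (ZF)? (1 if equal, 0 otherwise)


Register state trace:
  MOV R2, 20  → R2 = 20
  MOV R5, 32  → R5 = 32
  CMP R2, R5  → computes 20 - 32 = -12
  Result is nonzero, so values are not equal
ZF = 0

0


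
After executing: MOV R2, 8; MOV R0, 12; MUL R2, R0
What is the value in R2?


Register state trace:
  MOV R2, 8  → R2 = 8
  MOV R0, 12  → R0 = 12
  MUL R2, R0  → R2 = 8 * 12 = 96
Final: R2 = 96

96


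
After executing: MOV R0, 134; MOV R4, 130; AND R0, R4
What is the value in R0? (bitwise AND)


Register state trace:
  MOV R0, 134  → R0 = 134 (0b10000110)
  MOV R4, 130  → R4 = 130 (0b10000010)
  AND R0, R4  → R0 = 134 AND 130 = 130 (0b10000010)
Final: R0 = 130

130


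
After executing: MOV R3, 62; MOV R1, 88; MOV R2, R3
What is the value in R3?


Register state trace:
  MOV R3, 62  → R3 = 62
  MOV R1, 88  → R1 = 88
  MOV R2, R3  → R2 = 62
Final: R3 = 62

62


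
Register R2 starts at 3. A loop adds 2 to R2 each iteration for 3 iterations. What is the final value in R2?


Starting value: R2 = 3
  Iter 1: R2 = 3 + 2 = 5
  Iter 2: R2 = 5 + 2 = 7
  Iter 3: R2 = 7 + 2 = 9
Final: R2 = 9

9


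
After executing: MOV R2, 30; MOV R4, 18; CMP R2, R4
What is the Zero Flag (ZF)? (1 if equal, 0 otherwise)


Register state trace:
  MOV R2, 30  → R2 = 30
  MOV R4, 18  → R4 = 18
  CMP R2, R4  → computes 30 - 18 = 12
  Result is nonzero, so values are not equal
ZF = 0

0


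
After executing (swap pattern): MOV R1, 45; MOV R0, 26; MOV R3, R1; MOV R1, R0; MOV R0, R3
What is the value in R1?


Register state trace (swap pattern):
  MOV R1, 45  → R1 = 45
  MOV R0, 26  → R0 = 26
  MOV R3, R1  → R3 = 45  (save R1)
  MOV R1, R0  → R1 = 26  (R1 gets R0's value)
  MOV R0, R3  → R0 = 45  (R0 gets saved value)
Final: R1 = 26

26


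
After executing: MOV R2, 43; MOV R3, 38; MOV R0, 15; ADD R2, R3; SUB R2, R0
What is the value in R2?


Register state trace:
  MOV R2, 43  → R2 = 43
  MOV R3, 38  → R3 = 38
  MOV R0, 15  → R0 = 15
  ADD R2, R3  → R2 = 43 + 38 = 81
  SUB R2, R0  → R2 = 81 - 15 = 66
Final: R2 = 66

66


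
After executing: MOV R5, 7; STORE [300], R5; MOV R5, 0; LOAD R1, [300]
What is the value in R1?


Register and memory trace:
  MOV R5, 7  → R5 = 7
  STORE [300], R5  → mem[300] = 7
  MOV R5, 0  → R5 = 0
  LOAD R1, [300]  → R1 = mem[300] = 7
Final: R1 = 7

7


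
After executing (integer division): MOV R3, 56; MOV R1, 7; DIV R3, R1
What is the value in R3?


Register state trace:
  MOV R3, 56  → R3 = 56
  MOV R1, 7  → R1 = 7
  DIV R3, R1  → R3 = 56 // 7 = 8
Final: R3 = 8

8


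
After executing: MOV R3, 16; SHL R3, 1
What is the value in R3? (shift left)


Register state trace:
  MOV R3, 16  → R3 = 16
  SHL R3, 1  → R3 = 16 << 1 = 16 * 2^1 = 32
Final: R3 = 32

32


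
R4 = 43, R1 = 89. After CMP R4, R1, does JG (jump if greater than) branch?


Trace:
  R4 = 43, R1 = 89
  CMP R4, R1  → compares 43 vs 89
  JG checks: is 43 greater than 89?
  43 < 89, so condition is false
Branch taken: No

No


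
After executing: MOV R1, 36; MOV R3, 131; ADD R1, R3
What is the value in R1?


Register state trace:
  MOV R1, 36  → R1 = 36
  MOV R3, 131  → R3 = 131
  ADD R1, R3  → R1 = 36 + 131 = 167
Final: R1 = 167

167


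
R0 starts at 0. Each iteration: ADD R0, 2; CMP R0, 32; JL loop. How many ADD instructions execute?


Loop trace (R0 starts at 0, target 32, step 2):
  ADD #1: R0 = 0 + 2 = 2  → 2 < 32, loop
  ADD #2: R0 = 2 + 2 = 4  → 4 < 32, loop
  ADD #3: R0 = 4 + 2 = 6  → 6 < 32, loop
  ADD #4: R0 = 6 + 2 = 8  → 8 < 32, loop
  ADD #5: R0 = 8 + 2 = 10  → 10 < 32, loop
  ADD #6: R0 = 10 + 2 = 12  → 12 < 32, loop
  ADD #7: R0 = 12 + 2 = 14  → 14 < 32, loop
  ADD #8: R0 = 14 + 2 = 16  → 16 < 32, loop
  ADD #9: R0 = 16 + 2 = 18  → 18 < 32, loop
  ADD #10: R0 = 18 + 2 = 20  → 20 < 32, loop
  ADD #11: R0 = 20 + 2 = 22  → 22 < 32, loop
  ADD #12: R0 = 22 + 2 = 24  → 24 < 32, loop
  ADD #13: R0 = 24 + 2 = 26  → 26 < 32, loop
  ADD #14: R0 = 26 + 2 = 28  → 28 < 32, loop
  ADD #15: R0 = 28 + 2 = 30  → 30 < 32, loop
  ADD #16: R0 = 30 + 2 = 32  → 32 >= 32, exit
Total ADD instructions: 16

16


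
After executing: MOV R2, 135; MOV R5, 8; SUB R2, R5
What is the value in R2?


Register state trace:
  MOV R2, 135  → R2 = 135
  MOV R5, 8  → R5 = 8
  SUB R2, R5  → R2 = 135 - 8 = 127
Final: R2 = 127

127


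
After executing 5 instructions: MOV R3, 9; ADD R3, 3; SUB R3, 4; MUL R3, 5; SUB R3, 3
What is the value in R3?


Register state trace:
  MOV R3, 9  → R3 = 9
  ADD R3, 3  → R3 = 9 + 3 = 12
  SUB R3, 4  → R3 = 12 - 4 = 8
  MUL R3, 5  → R3 = 8 * 5 = 40
  SUB R3, 3  → R3 = 40 - 3 = 37
Final: R3 = 37

37


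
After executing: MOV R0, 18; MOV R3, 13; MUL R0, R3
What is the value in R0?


Register state trace:
  MOV R0, 18  → R0 = 18
  MOV R3, 13  → R3 = 13
  MUL R0, R3  → R0 = 18 * 13 = 234
Final: R0 = 234

234


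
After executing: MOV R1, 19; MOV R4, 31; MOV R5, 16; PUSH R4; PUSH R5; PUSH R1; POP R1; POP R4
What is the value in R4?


Stack trace (top is rightmost):
  MOV R1, 19  → R1 = 19
  MOV R4, 31  → R4 = 31
  MOV R5, 16  → R5 = 16
  PUSH R4  → stack: [31]
  PUSH R5  → stack: [31, 16]
  PUSH R1  → stack: [31, 16, 19]
  POP R1  → R1 = 19, stack: [31, 16]
  POP R4  → R4 = 16, stack: [31]
Final: R4 = 16

16


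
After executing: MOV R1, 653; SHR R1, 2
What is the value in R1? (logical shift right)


Register state trace:
  MOV R1, 653  → R1 = 653
  SHR R1, 2  → R1 = 653 >> 2 = 653 // 2^2 = 163
Final: R1 = 163

163


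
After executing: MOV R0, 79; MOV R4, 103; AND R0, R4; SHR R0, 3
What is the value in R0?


Register state trace:
  MOV R0, 79  → R0 = 79 (0b01001111)
  MOV R4, 103  → R4 = 103 (0b01100111)
  AND R0, R4  → R0 = 79 AND 103 = 71 (0b01000111)
  SHR R0, 3  → R0 = 71 >> 3 = 8
Final: R0 = 8

8


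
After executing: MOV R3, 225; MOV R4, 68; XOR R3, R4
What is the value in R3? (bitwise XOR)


Register state trace:
  MOV R3, 225  → R3 = 225 (0b11100001)
  MOV R4, 68  → R4 = 68 (0b01000100)
  XOR R3, R4  → R3 = 225 XOR 68 = 165 (0b10100101)
Final: R3 = 165

165


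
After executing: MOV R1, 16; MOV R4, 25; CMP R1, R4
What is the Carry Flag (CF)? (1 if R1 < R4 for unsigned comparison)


Register state trace:
  MOV R1, 16  → R1 = 16
  MOV R4, 25  → R4 = 25
  CMP R1, R4  → unsigned 16 - 25: borrow occurs
  16 < 25, so CF = 1
CF = 1

1


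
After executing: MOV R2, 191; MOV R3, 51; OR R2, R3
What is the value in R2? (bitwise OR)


Register state trace:
  MOV R2, 191  → R2 = 191 (0b10111111)
  MOV R3, 51  → R3 = 51 (0b00110011)
  OR R2, R3   → R2 = 191 OR 51 = 191 (0b10111111)
Final: R2 = 191

191


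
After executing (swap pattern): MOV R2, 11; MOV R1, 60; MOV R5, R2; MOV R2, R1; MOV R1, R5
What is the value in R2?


Register state trace (swap pattern):
  MOV R2, 11  → R2 = 11
  MOV R1, 60  → R1 = 60
  MOV R5, R2  → R5 = 11  (save R2)
  MOV R2, R1  → R2 = 60  (R2 gets R1's value)
  MOV R1, R5  → R1 = 11  (R1 gets saved value)
Final: R2 = 60

60


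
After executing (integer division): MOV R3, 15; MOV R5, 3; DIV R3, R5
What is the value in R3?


Register state trace:
  MOV R3, 15  → R3 = 15
  MOV R5, 3  → R5 = 3
  DIV R3, R5  → R3 = 15 // 3 = 5
Final: R3 = 5

5


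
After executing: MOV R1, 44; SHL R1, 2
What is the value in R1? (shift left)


Register state trace:
  MOV R1, 44  → R1 = 44
  SHL R1, 2  → R1 = 44 << 2 = 44 * 2^2 = 176
Final: R1 = 176

176


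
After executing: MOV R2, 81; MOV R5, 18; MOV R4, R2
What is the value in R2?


Register state trace:
  MOV R2, 81  → R2 = 81
  MOV R5, 18  → R5 = 18
  MOV R4, R2  → R4 = 81
Final: R2 = 81

81


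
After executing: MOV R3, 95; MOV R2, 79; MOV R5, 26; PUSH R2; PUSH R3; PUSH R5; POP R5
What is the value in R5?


Stack trace (top is rightmost):
  MOV R3, 95  → R3 = 95
  MOV R2, 79  → R2 = 79
  MOV R5, 26  → R5 = 26
  PUSH R2  → stack: [79]
  PUSH R3  → stack: [79, 95]
  PUSH R5  → stack: [79, 95, 26]
  POP R5  → R5 = 26, stack: [79, 95]
Final: R5 = 26

26


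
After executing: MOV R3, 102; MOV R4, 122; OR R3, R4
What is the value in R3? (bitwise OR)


Register state trace:
  MOV R3, 102  → R3 = 102 (0b01100110)
  MOV R4, 122  → R4 = 122 (0b01111010)
  OR R3, R4   → R3 = 102 OR 122 = 126 (0b01111110)
Final: R3 = 126

126


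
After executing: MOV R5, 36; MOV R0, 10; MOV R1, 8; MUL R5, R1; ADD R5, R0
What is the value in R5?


Register state trace:
  MOV R5, 36  → R5 = 36
  MOV R0, 10  → R0 = 10
  MOV R1, 8  → R1 = 8
  MUL R5, R1  → R5 = 36 * 8 = 288
  ADD R5, R0  → R5 = 288 + 10 = 298
Final: R5 = 298

298


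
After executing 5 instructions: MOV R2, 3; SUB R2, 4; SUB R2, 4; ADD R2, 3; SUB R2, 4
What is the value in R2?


Register state trace:
  MOV R2, 3  → R2 = 3
  SUB R2, 4  → R2 = 3 - 4 = -1
  SUB R2, 4  → R2 = -1 - 4 = -5
  ADD R2, 3  → R2 = -5 + 3 = -2
  SUB R2, 4  → R2 = -2 - 4 = -6
Final: R2 = -6

-6


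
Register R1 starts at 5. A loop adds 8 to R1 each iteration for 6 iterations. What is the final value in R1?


Starting value: R1 = 5
  Iter 1: R1 = 5 + 8 = 13
  Iter 2: R1 = 13 + 8 = 21
  Iter 3: R1 = 21 + 8 = 29
  Iter 4: R1 = 29 + 8 = 37
  Iter 5: R1 = 37 + 8 = 45
  Iter 6: R1 = 45 + 8 = 53
Final: R1 = 53

53


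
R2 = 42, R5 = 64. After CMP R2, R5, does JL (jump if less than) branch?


Trace:
  R2 = 42, R5 = 64
  CMP R2, R5  → compares 42 vs 64
  JL checks: is 42 less than 64?
  42 < 64, so condition is true
Branch taken: Yes

Yes


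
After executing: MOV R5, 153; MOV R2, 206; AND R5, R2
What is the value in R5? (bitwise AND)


Register state trace:
  MOV R5, 153  → R5 = 153 (0b10011001)
  MOV R2, 206  → R2 = 206 (0b11001110)
  AND R5, R2  → R5 = 153 AND 206 = 136 (0b10001000)
Final: R5 = 136

136


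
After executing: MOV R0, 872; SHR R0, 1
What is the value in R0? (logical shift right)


Register state trace:
  MOV R0, 872  → R0 = 872
  SHR R0, 1  → R0 = 872 >> 1 = 872 // 2^1 = 436
Final: R0 = 436

436


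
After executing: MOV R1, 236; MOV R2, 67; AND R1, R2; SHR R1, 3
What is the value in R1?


Register state trace:
  MOV R1, 236  → R1 = 236 (0b11101100)
  MOV R2, 67  → R2 = 67 (0b01000011)
  AND R1, R2  → R1 = 236 AND 67 = 64 (0b01000000)
  SHR R1, 3  → R1 = 64 >> 3 = 8
Final: R1 = 8

8


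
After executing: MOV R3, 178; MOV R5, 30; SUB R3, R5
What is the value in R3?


Register state trace:
  MOV R3, 178  → R3 = 178
  MOV R5, 30  → R5 = 30
  SUB R3, R5  → R3 = 178 - 30 = 148
Final: R3 = 148

148


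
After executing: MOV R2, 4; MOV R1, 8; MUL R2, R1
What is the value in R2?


Register state trace:
  MOV R2, 4  → R2 = 4
  MOV R1, 8  → R1 = 8
  MUL R2, R1  → R2 = 4 * 8 = 32
Final: R2 = 32

32


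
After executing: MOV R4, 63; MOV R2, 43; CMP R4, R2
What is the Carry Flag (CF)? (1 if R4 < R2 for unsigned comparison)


Register state trace:
  MOV R4, 63  → R4 = 63
  MOV R2, 43  → R2 = 43
  CMP R4, R2  → unsigned 63 - 43: no borrow
  63 >= 43, so CF = 0
CF = 0

0


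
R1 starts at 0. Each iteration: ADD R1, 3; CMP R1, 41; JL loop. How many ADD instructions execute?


Loop trace (R1 starts at 0, target 41, step 3):
  ADD #1: R1 = 0 + 3 = 3  → 3 < 41, loop
  ADD #2: R1 = 3 + 3 = 6  → 6 < 41, loop
  ADD #3: R1 = 6 + 3 = 9  → 9 < 41, loop
  ADD #4: R1 = 9 + 3 = 12  → 12 < 41, loop
  ADD #5: R1 = 12 + 3 = 15  → 15 < 41, loop
  ADD #6: R1 = 15 + 3 = 18  → 18 < 41, loop
  ADD #7: R1 = 18 + 3 = 21  → 21 < 41, loop
  ADD #8: R1 = 21 + 3 = 24  → 24 < 41, loop
  ADD #9: R1 = 24 + 3 = 27  → 27 < 41, loop
  ADD #10: R1 = 27 + 3 = 30  → 30 < 41, loop
  ADD #11: R1 = 30 + 3 = 33  → 33 < 41, loop
  ADD #12: R1 = 33 + 3 = 36  → 36 < 41, loop
  ADD #13: R1 = 36 + 3 = 39  → 39 < 41, loop
  ADD #14: R1 = 39 + 3 = 42  → 42 >= 41, exit
Total ADD instructions: 14

14


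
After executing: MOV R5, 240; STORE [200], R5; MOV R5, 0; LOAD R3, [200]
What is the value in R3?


Register and memory trace:
  MOV R5, 240  → R5 = 240
  STORE [200], R5  → mem[200] = 240
  MOV R5, 0  → R5 = 0
  LOAD R3, [200]  → R3 = mem[200] = 240
Final: R3 = 240

240


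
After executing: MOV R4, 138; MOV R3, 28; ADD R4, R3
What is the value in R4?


Register state trace:
  MOV R4, 138  → R4 = 138
  MOV R3, 28  → R3 = 28
  ADD R4, R3  → R4 = 138 + 28 = 166
Final: R4 = 166

166


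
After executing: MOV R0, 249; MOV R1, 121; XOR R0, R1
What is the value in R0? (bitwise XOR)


Register state trace:
  MOV R0, 249  → R0 = 249 (0b11111001)
  MOV R1, 121  → R1 = 121 (0b01111001)
  XOR R0, R1  → R0 = 249 XOR 121 = 128 (0b10000000)
Final: R0 = 128

128


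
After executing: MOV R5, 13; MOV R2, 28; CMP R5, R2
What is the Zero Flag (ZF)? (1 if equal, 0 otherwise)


Register state trace:
  MOV R5, 13  → R5 = 13
  MOV R2, 28  → R2 = 28
  CMP R5, R2  → computes 13 - 28 = -15
  Result is nonzero, so values are not equal
ZF = 0

0


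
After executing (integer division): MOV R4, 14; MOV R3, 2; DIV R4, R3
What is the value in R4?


Register state trace:
  MOV R4, 14  → R4 = 14
  MOV R3, 2  → R3 = 2
  DIV R4, R3  → R4 = 14 // 2 = 7
Final: R4 = 7

7


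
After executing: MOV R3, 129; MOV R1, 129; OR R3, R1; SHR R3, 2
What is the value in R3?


Register state trace:
  MOV R3, 129  → R3 = 129 (0b10000001)
  MOV R1, 129  → R1 = 129 (0b10000001)
  OR R3, R1  → R3 = 129 OR 129 = 129 (0b10000001)
  SHR R3, 2  → R3 = 129 >> 2 = 32
Final: R3 = 32

32


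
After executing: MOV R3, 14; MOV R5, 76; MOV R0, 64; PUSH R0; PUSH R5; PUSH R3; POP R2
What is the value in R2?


Stack trace (top is rightmost):
  MOV R3, 14  → R3 = 14
  MOV R5, 76  → R5 = 76
  MOV R0, 64  → R0 = 64
  PUSH R0  → stack: [64]
  PUSH R5  → stack: [64, 76]
  PUSH R3  → stack: [64, 76, 14]
  POP R2  → R2 = 14, stack: [64, 76]
Final: R2 = 14

14


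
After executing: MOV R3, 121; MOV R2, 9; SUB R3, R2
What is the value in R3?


Register state trace:
  MOV R3, 121  → R3 = 121
  MOV R2, 9  → R2 = 9
  SUB R3, R2  → R3 = 121 - 9 = 112
Final: R3 = 112

112


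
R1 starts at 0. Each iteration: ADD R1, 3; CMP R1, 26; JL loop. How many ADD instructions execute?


Loop trace (R1 starts at 0, target 26, step 3):
  ADD #1: R1 = 0 + 3 = 3  → 3 < 26, loop
  ADD #2: R1 = 3 + 3 = 6  → 6 < 26, loop
  ADD #3: R1 = 6 + 3 = 9  → 9 < 26, loop
  ADD #4: R1 = 9 + 3 = 12  → 12 < 26, loop
  ADD #5: R1 = 12 + 3 = 15  → 15 < 26, loop
  ADD #6: R1 = 15 + 3 = 18  → 18 < 26, loop
  ADD #7: R1 = 18 + 3 = 21  → 21 < 26, loop
  ADD #8: R1 = 21 + 3 = 24  → 24 < 26, loop
  ADD #9: R1 = 24 + 3 = 27  → 27 >= 26, exit
Total ADD instructions: 9

9


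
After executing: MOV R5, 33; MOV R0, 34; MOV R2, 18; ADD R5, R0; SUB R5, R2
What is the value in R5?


Register state trace:
  MOV R5, 33  → R5 = 33
  MOV R0, 34  → R0 = 34
  MOV R2, 18  → R2 = 18
  ADD R5, R0  → R5 = 33 + 34 = 67
  SUB R5, R2  → R5 = 67 - 18 = 49
Final: R5 = 49

49


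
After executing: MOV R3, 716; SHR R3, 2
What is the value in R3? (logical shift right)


Register state trace:
  MOV R3, 716  → R3 = 716
  SHR R3, 2  → R3 = 716 >> 2 = 716 // 2^2 = 179
Final: R3 = 179

179


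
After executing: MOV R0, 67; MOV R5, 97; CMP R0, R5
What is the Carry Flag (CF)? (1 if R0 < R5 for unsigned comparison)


Register state trace:
  MOV R0, 67  → R0 = 67
  MOV R5, 97  → R5 = 97
  CMP R0, R5  → unsigned 67 - 97: borrow occurs
  67 < 97, so CF = 1
CF = 1

1


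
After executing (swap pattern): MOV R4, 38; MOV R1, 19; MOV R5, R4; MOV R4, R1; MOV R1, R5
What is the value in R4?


Register state trace (swap pattern):
  MOV R4, 38  → R4 = 38
  MOV R1, 19  → R1 = 19
  MOV R5, R4  → R5 = 38  (save R4)
  MOV R4, R1  → R4 = 19  (R4 gets R1's value)
  MOV R1, R5  → R1 = 38  (R1 gets saved value)
Final: R4 = 19

19


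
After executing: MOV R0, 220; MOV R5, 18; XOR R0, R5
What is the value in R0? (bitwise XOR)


Register state trace:
  MOV R0, 220  → R0 = 220 (0b11011100)
  MOV R5, 18  → R5 = 18 (0b00010010)
  XOR R0, R5  → R0 = 220 XOR 18 = 206 (0b11001110)
Final: R0 = 206

206


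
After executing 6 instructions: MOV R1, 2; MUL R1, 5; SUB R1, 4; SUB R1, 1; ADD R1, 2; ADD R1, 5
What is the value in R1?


Register state trace:
  MOV R1, 2  → R1 = 2
  MUL R1, 5  → R1 = 2 * 5 = 10
  SUB R1, 4  → R1 = 10 - 4 = 6
  SUB R1, 1  → R1 = 6 - 1 = 5
  ADD R1, 2  → R1 = 5 + 2 = 7
  ADD R1, 5  → R1 = 7 + 5 = 12
Final: R1 = 12

12


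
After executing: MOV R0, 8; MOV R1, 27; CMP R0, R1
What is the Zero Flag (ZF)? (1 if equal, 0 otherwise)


Register state trace:
  MOV R0, 8  → R0 = 8
  MOV R1, 27  → R1 = 27
  CMP R0, R1  → computes 8 - 27 = -19
  Result is nonzero, so values are not equal
ZF = 0

0


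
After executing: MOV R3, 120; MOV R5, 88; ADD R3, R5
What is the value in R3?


Register state trace:
  MOV R3, 120  → R3 = 120
  MOV R5, 88  → R5 = 88
  ADD R3, R5  → R3 = 120 + 88 = 208
Final: R3 = 208

208


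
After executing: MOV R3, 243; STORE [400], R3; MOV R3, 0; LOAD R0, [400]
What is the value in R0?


Register and memory trace:
  MOV R3, 243  → R3 = 243
  STORE [400], R3  → mem[400] = 243
  MOV R3, 0  → R3 = 0
  LOAD R0, [400]  → R0 = mem[400] = 243
Final: R0 = 243

243


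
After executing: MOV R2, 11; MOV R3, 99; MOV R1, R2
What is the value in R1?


Register state trace:
  MOV R2, 11  → R2 = 11
  MOV R3, 99  → R3 = 99
  MOV R1, R2  → R1 = 11
Final: R1 = 11

11


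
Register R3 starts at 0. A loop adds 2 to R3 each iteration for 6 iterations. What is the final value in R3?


Starting value: R3 = 0
  Iter 1: R3 = 0 + 2 = 2
  Iter 2: R3 = 2 + 2 = 4
  Iter 3: R3 = 4 + 2 = 6
  Iter 4: R3 = 6 + 2 = 8
  Iter 5: R3 = 8 + 2 = 10
  Iter 6: R3 = 10 + 2 = 12
Final: R3 = 12

12


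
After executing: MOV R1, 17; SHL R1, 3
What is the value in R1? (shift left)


Register state trace:
  MOV R1, 17  → R1 = 17
  SHL R1, 3  → R1 = 17 << 3 = 17 * 2^3 = 136
Final: R1 = 136

136


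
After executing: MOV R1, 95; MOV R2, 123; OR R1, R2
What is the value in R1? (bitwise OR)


Register state trace:
  MOV R1, 95  → R1 = 95 (0b01011111)
  MOV R2, 123  → R2 = 123 (0b01111011)
  OR R1, R2   → R1 = 95 OR 123 = 127 (0b01111111)
Final: R1 = 127

127


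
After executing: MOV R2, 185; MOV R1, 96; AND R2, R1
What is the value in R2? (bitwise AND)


Register state trace:
  MOV R2, 185  → R2 = 185 (0b10111001)
  MOV R1, 96  → R1 = 96 (0b01100000)
  AND R2, R1  → R2 = 185 AND 96 = 32 (0b00100000)
Final: R2 = 32

32


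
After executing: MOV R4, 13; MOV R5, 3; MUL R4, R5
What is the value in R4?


Register state trace:
  MOV R4, 13  → R4 = 13
  MOV R5, 3  → R5 = 3
  MUL R4, R5  → R4 = 13 * 3 = 39
Final: R4 = 39

39


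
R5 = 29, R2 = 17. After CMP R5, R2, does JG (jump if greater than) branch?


Trace:
  R5 = 29, R2 = 17
  CMP R5, R2  → compares 29 vs 17
  JG checks: is 29 greater than 17?
  29 > 17, so condition is true
Branch taken: Yes

Yes


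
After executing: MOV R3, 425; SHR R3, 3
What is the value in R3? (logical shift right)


Register state trace:
  MOV R3, 425  → R3 = 425
  SHR R3, 3  → R3 = 425 >> 3 = 425 // 2^3 = 53
Final: R3 = 53

53


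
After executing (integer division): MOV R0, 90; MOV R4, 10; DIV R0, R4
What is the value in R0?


Register state trace:
  MOV R0, 90  → R0 = 90
  MOV R4, 10  → R4 = 10
  DIV R0, R4  → R0 = 90 // 10 = 9
Final: R0 = 9

9


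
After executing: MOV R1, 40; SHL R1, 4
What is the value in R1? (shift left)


Register state trace:
  MOV R1, 40  → R1 = 40
  SHL R1, 4  → R1 = 40 << 4 = 40 * 2^4 = 640
Final: R1 = 640

640


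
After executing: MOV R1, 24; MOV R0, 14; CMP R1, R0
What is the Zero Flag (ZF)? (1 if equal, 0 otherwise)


Register state trace:
  MOV R1, 24  → R1 = 24
  MOV R0, 14  → R0 = 14
  CMP R1, R0  → computes 24 - 14 = 10
  Result is nonzero, so values are not equal
ZF = 0

0


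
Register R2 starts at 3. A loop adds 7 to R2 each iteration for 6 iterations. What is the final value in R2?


Starting value: R2 = 3
  Iter 1: R2 = 3 + 7 = 10
  Iter 2: R2 = 10 + 7 = 17
  Iter 3: R2 = 17 + 7 = 24
  Iter 4: R2 = 24 + 7 = 31
  Iter 5: R2 = 31 + 7 = 38
  Iter 6: R2 = 38 + 7 = 45
Final: R2 = 45

45


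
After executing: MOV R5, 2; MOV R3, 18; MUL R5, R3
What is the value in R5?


Register state trace:
  MOV R5, 2  → R5 = 2
  MOV R3, 18  → R3 = 18
  MUL R5, R3  → R5 = 2 * 18 = 36
Final: R5 = 36

36


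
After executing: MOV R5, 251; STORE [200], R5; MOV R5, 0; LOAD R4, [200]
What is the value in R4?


Register and memory trace:
  MOV R5, 251  → R5 = 251
  STORE [200], R5  → mem[200] = 251
  MOV R5, 0  → R5 = 0
  LOAD R4, [200]  → R4 = mem[200] = 251
Final: R4 = 251

251


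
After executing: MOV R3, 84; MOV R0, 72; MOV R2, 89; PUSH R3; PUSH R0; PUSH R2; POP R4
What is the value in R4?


Stack trace (top is rightmost):
  MOV R3, 84  → R3 = 84
  MOV R0, 72  → R0 = 72
  MOV R2, 89  → R2 = 89
  PUSH R3  → stack: [84]
  PUSH R0  → stack: [84, 72]
  PUSH R2  → stack: [84, 72, 89]
  POP R4  → R4 = 89, stack: [84, 72]
Final: R4 = 89

89


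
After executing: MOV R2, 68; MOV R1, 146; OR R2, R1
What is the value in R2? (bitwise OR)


Register state trace:
  MOV R2, 68  → R2 = 68 (0b01000100)
  MOV R1, 146  → R1 = 146 (0b10010010)
  OR R2, R1   → R2 = 68 OR 146 = 214 (0b11010110)
Final: R2 = 214

214


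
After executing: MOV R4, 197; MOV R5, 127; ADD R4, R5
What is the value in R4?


Register state trace:
  MOV R4, 197  → R4 = 197
  MOV R5, 127  → R5 = 127
  ADD R4, R5  → R4 = 197 + 127 = 324
Final: R4 = 324

324


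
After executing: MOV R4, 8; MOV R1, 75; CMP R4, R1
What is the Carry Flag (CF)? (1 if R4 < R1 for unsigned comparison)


Register state trace:
  MOV R4, 8  → R4 = 8
  MOV R1, 75  → R1 = 75
  CMP R4, R1  → unsigned 8 - 75: borrow occurs
  8 < 75, so CF = 1
CF = 1

1


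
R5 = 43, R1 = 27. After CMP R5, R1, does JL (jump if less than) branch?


Trace:
  R5 = 43, R1 = 27
  CMP R5, R1  → compares 43 vs 27
  JL checks: is 43 less than 27?
  43 > 27, so condition is false
Branch taken: No

No


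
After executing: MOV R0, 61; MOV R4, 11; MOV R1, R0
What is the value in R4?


Register state trace:
  MOV R0, 61  → R0 = 61
  MOV R4, 11  → R4 = 11
  MOV R1, R0  → R1 = 61
Final: R4 = 11

11


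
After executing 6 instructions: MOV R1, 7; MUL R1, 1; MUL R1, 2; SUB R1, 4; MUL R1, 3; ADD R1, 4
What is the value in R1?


Register state trace:
  MOV R1, 7  → R1 = 7
  MUL R1, 1  → R1 = 7 * 1 = 7
  MUL R1, 2  → R1 = 7 * 2 = 14
  SUB R1, 4  → R1 = 14 - 4 = 10
  MUL R1, 3  → R1 = 10 * 3 = 30
  ADD R1, 4  → R1 = 30 + 4 = 34
Final: R1 = 34

34


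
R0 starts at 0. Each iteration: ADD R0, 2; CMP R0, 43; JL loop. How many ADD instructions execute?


Loop trace (R0 starts at 0, target 43, step 2):
  ADD #1: R0 = 0 + 2 = 2  → 2 < 43, loop
  ADD #2: R0 = 2 + 2 = 4  → 4 < 43, loop
  ADD #3: R0 = 4 + 2 = 6  → 6 < 43, loop
  ADD #4: R0 = 6 + 2 = 8  → 8 < 43, loop
  ADD #5: R0 = 8 + 2 = 10  → 10 < 43, loop
  ADD #6: R0 = 10 + 2 = 12  → 12 < 43, loop
  ADD #7: R0 = 12 + 2 = 14  → 14 < 43, loop
  ADD #8: R0 = 14 + 2 = 16  → 16 < 43, loop
  ADD #9: R0 = 16 + 2 = 18  → 18 < 43, loop
  ADD #10: R0 = 18 + 2 = 20  → 20 < 43, loop
  ADD #11: R0 = 20 + 2 = 22  → 22 < 43, loop
  ADD #12: R0 = 22 + 2 = 24  → 24 < 43, loop
  ADD #13: R0 = 24 + 2 = 26  → 26 < 43, loop
  ADD #14: R0 = 26 + 2 = 28  → 28 < 43, loop
  ADD #15: R0 = 28 + 2 = 30  → 30 < 43, loop
  ADD #16: R0 = 30 + 2 = 32  → 32 < 43, loop
  ADD #17: R0 = 32 + 2 = 34  → 34 < 43, loop
  ADD #18: R0 = 34 + 2 = 36  → 36 < 43, loop
  ADD #19: R0 = 36 + 2 = 38  → 38 < 43, loop
  ADD #20: R0 = 38 + 2 = 40  → 40 < 43, loop
  ADD #21: R0 = 40 + 2 = 42  → 42 < 43, loop
  ADD #22: R0 = 42 + 2 = 44  → 44 >= 43, exit
Total ADD instructions: 22

22


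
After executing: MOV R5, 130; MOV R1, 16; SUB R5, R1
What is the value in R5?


Register state trace:
  MOV R5, 130  → R5 = 130
  MOV R1, 16  → R1 = 16
  SUB R5, R1  → R5 = 130 - 16 = 114
Final: R5 = 114

114


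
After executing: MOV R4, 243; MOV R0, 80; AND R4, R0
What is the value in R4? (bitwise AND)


Register state trace:
  MOV R4, 243  → R4 = 243 (0b11110011)
  MOV R0, 80  → R0 = 80 (0b01010000)
  AND R4, R0  → R4 = 243 AND 80 = 80 (0b01010000)
Final: R4 = 80

80


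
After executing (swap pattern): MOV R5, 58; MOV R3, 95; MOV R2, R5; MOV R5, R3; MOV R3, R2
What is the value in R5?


Register state trace (swap pattern):
  MOV R5, 58  → R5 = 58
  MOV R3, 95  → R3 = 95
  MOV R2, R5  → R2 = 58  (save R5)
  MOV R5, R3  → R5 = 95  (R5 gets R3's value)
  MOV R3, R2  → R3 = 58  (R3 gets saved value)
Final: R5 = 95

95


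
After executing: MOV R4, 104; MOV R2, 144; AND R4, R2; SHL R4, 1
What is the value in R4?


Register state trace:
  MOV R4, 104  → R4 = 104 (0b01101000)
  MOV R2, 144  → R2 = 144 (0b10010000)
  AND R4, R2  → R4 = 104 AND 144 = 0 (0b00000000)
  SHL R4, 1  → R4 = 0 << 1 = 0
Final: R4 = 0

0


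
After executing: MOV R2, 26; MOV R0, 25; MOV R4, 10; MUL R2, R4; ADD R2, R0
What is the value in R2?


Register state trace:
  MOV R2, 26  → R2 = 26
  MOV R0, 25  → R0 = 25
  MOV R4, 10  → R4 = 10
  MUL R2, R4  → R2 = 26 * 10 = 260
  ADD R2, R0  → R2 = 260 + 25 = 285
Final: R2 = 285

285


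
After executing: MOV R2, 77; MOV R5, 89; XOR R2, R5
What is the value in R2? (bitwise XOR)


Register state trace:
  MOV R2, 77  → R2 = 77 (0b01001101)
  MOV R5, 89  → R5 = 89 (0b01011001)
  XOR R2, R5  → R2 = 77 XOR 89 = 20 (0b00010100)
Final: R2 = 20

20


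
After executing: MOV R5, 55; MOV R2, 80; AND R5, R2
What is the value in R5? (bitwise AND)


Register state trace:
  MOV R5, 55  → R5 = 55 (0b00110111)
  MOV R2, 80  → R2 = 80 (0b01010000)
  AND R5, R2  → R5 = 55 AND 80 = 16 (0b00010000)
Final: R5 = 16

16


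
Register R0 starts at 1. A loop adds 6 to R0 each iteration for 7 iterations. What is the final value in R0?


Starting value: R0 = 1
  Iter 1: R0 = 1 + 6 = 7
  Iter 2: R0 = 7 + 6 = 13
  Iter 3: R0 = 13 + 6 = 19
  Iter 4: R0 = 19 + 6 = 25
  Iter 5: R0 = 25 + 6 = 31
  Iter 6: R0 = 31 + 6 = 37
  Iter 7: R0 = 37 + 6 = 43
Final: R0 = 43

43


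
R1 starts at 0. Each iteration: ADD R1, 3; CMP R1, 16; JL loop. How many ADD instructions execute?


Loop trace (R1 starts at 0, target 16, step 3):
  ADD #1: R1 = 0 + 3 = 3  → 3 < 16, loop
  ADD #2: R1 = 3 + 3 = 6  → 6 < 16, loop
  ADD #3: R1 = 6 + 3 = 9  → 9 < 16, loop
  ADD #4: R1 = 9 + 3 = 12  → 12 < 16, loop
  ADD #5: R1 = 12 + 3 = 15  → 15 < 16, loop
  ADD #6: R1 = 15 + 3 = 18  → 18 >= 16, exit
Total ADD instructions: 6

6


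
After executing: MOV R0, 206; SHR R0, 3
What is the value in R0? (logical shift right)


Register state trace:
  MOV R0, 206  → R0 = 206
  SHR R0, 3  → R0 = 206 >> 3 = 206 // 2^3 = 25
Final: R0 = 25

25


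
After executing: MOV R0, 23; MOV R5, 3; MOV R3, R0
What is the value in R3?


Register state trace:
  MOV R0, 23  → R0 = 23
  MOV R5, 3  → R5 = 3
  MOV R3, R0  → R3 = 23
Final: R3 = 23

23


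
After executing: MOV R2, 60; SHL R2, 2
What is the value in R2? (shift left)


Register state trace:
  MOV R2, 60  → R2 = 60
  SHL R2, 2  → R2 = 60 << 2 = 60 * 2^2 = 240
Final: R2 = 240

240


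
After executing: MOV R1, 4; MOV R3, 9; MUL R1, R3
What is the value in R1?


Register state trace:
  MOV R1, 4  → R1 = 4
  MOV R3, 9  → R3 = 9
  MUL R1, R3  → R1 = 4 * 9 = 36
Final: R1 = 36

36


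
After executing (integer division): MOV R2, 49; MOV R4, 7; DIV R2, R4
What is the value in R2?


Register state trace:
  MOV R2, 49  → R2 = 49
  MOV R4, 7  → R4 = 7
  DIV R2, R4  → R2 = 49 // 7 = 7
Final: R2 = 7

7


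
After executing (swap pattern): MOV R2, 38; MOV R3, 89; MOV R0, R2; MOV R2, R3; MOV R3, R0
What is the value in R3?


Register state trace (swap pattern):
  MOV R2, 38  → R2 = 38
  MOV R3, 89  → R3 = 89
  MOV R0, R2  → R0 = 38  (save R2)
  MOV R2, R3  → R2 = 89  (R2 gets R3's value)
  MOV R3, R0  → R3 = 38  (R3 gets saved value)
Final: R3 = 38

38


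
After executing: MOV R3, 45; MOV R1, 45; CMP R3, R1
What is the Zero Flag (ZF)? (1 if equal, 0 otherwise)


Register state trace:
  MOV R3, 45  → R3 = 45
  MOV R1, 45  → R1 = 45
  CMP R3, R1  → computes 45 - 45 = 0
  Result is zero, so values are equal
ZF = 1

1


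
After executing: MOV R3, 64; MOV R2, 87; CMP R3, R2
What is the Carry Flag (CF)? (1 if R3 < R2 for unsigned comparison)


Register state trace:
  MOV R3, 64  → R3 = 64
  MOV R2, 87  → R2 = 87
  CMP R3, R2  → unsigned 64 - 87: borrow occurs
  64 < 87, so CF = 1
CF = 1

1


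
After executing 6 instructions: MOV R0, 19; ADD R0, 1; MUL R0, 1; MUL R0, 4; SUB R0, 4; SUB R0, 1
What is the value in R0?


Register state trace:
  MOV R0, 19  → R0 = 19
  ADD R0, 1  → R0 = 19 + 1 = 20
  MUL R0, 1  → R0 = 20 * 1 = 20
  MUL R0, 4  → R0 = 20 * 4 = 80
  SUB R0, 4  → R0 = 80 - 4 = 76
  SUB R0, 1  → R0 = 76 - 1 = 75
Final: R0 = 75

75


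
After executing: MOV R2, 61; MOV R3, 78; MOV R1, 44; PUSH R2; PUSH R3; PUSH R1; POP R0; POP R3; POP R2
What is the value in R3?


Stack trace (top is rightmost):
  MOV R2, 61  → R2 = 61
  MOV R3, 78  → R3 = 78
  MOV R1, 44  → R1 = 44
  PUSH R2  → stack: [61]
  PUSH R3  → stack: [61, 78]
  PUSH R1  → stack: [61, 78, 44]
  POP R0  → R0 = 44, stack: [61, 78]
  POP R3  → R3 = 78, stack: [61]
  POP R2  → R2 = 61, stack: []
Final: R3 = 78

78


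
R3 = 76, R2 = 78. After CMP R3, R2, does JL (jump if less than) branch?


Trace:
  R3 = 76, R2 = 78
  CMP R3, R2  → compares 76 vs 78
  JL checks: is 76 less than 78?
  76 < 78, so condition is true
Branch taken: Yes

Yes


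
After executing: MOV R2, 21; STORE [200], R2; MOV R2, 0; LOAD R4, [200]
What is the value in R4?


Register and memory trace:
  MOV R2, 21  → R2 = 21
  STORE [200], R2  → mem[200] = 21
  MOV R2, 0  → R2 = 0
  LOAD R4, [200]  → R4 = mem[200] = 21
Final: R4 = 21

21


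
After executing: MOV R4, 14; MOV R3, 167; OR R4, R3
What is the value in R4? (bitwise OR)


Register state trace:
  MOV R4, 14  → R4 = 14 (0b00001110)
  MOV R3, 167  → R3 = 167 (0b10100111)
  OR R4, R3   → R4 = 14 OR 167 = 175 (0b10101111)
Final: R4 = 175

175


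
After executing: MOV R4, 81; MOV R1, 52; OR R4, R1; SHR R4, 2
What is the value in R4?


Register state trace:
  MOV R4, 81  → R4 = 81 (0b01010001)
  MOV R1, 52  → R1 = 52 (0b00110100)
  OR R4, R1  → R4 = 81 OR 52 = 117 (0b01110101)
  SHR R4, 2  → R4 = 117 >> 2 = 29
Final: R4 = 29

29


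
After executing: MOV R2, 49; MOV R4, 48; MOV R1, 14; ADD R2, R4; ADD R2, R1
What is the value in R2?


Register state trace:
  MOV R2, 49  → R2 = 49
  MOV R4, 48  → R4 = 48
  MOV R1, 14  → R1 = 14
  ADD R2, R4  → R2 = 49 + 48 = 97
  ADD R2, R1  → R2 = 97 + 14 = 111
Final: R2 = 111

111


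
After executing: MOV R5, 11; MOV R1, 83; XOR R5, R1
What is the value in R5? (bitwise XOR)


Register state trace:
  MOV R5, 11  → R5 = 11 (0b00001011)
  MOV R1, 83  → R1 = 83 (0b01010011)
  XOR R5, R1  → R5 = 11 XOR 83 = 88 (0b01011000)
Final: R5 = 88

88


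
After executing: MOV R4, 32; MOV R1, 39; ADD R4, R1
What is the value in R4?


Register state trace:
  MOV R4, 32  → R4 = 32
  MOV R1, 39  → R1 = 39
  ADD R4, R1  → R4 = 32 + 39 = 71
Final: R4 = 71

71


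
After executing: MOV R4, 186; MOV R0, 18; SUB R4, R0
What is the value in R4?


Register state trace:
  MOV R4, 186  → R4 = 186
  MOV R0, 18  → R0 = 18
  SUB R4, R0  → R4 = 186 - 18 = 168
Final: R4 = 168

168


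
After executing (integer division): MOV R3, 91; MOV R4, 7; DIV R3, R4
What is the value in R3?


Register state trace:
  MOV R3, 91  → R3 = 91
  MOV R4, 7  → R4 = 7
  DIV R3, R4  → R3 = 91 // 7 = 13
Final: R3 = 13

13


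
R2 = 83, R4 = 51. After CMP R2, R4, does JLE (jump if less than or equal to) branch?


Trace:
  R2 = 83, R4 = 51
  CMP R2, R4  → compares 83 vs 51
  JLE checks: is 83 less than or equal to 51?
  83 > 51, so condition is false
Branch taken: No

No


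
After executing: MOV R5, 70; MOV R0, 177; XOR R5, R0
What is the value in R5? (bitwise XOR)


Register state trace:
  MOV R5, 70  → R5 = 70 (0b01000110)
  MOV R0, 177  → R0 = 177 (0b10110001)
  XOR R5, R0  → R5 = 70 XOR 177 = 247 (0b11110111)
Final: R5 = 247

247


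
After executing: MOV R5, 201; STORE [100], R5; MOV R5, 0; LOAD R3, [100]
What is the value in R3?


Register and memory trace:
  MOV R5, 201  → R5 = 201
  STORE [100], R5  → mem[100] = 201
  MOV R5, 0  → R5 = 0
  LOAD R3, [100]  → R3 = mem[100] = 201
Final: R3 = 201

201


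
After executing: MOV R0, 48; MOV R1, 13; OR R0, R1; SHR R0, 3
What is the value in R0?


Register state trace:
  MOV R0, 48  → R0 = 48 (0b00110000)
  MOV R1, 13  → R1 = 13 (0b00001101)
  OR R0, R1  → R0 = 48 OR 13 = 61 (0b00111101)
  SHR R0, 3  → R0 = 61 >> 3 = 7
Final: R0 = 7

7


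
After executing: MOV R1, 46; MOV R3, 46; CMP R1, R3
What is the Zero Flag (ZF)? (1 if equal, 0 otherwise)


Register state trace:
  MOV R1, 46  → R1 = 46
  MOV R3, 46  → R3 = 46
  CMP R1, R3  → computes 46 - 46 = 0
  Result is zero, so values are equal
ZF = 1

1


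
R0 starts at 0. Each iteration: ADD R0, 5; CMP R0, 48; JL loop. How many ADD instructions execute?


Loop trace (R0 starts at 0, target 48, step 5):
  ADD #1: R0 = 0 + 5 = 5  → 5 < 48, loop
  ADD #2: R0 = 5 + 5 = 10  → 10 < 48, loop
  ADD #3: R0 = 10 + 5 = 15  → 15 < 48, loop
  ADD #4: R0 = 15 + 5 = 20  → 20 < 48, loop
  ADD #5: R0 = 20 + 5 = 25  → 25 < 48, loop
  ADD #6: R0 = 25 + 5 = 30  → 30 < 48, loop
  ADD #7: R0 = 30 + 5 = 35  → 35 < 48, loop
  ADD #8: R0 = 35 + 5 = 40  → 40 < 48, loop
  ADD #9: R0 = 40 + 5 = 45  → 45 < 48, loop
  ADD #10: R0 = 45 + 5 = 50  → 50 >= 48, exit
Total ADD instructions: 10

10


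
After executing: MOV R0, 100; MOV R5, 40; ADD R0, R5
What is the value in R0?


Register state trace:
  MOV R0, 100  → R0 = 100
  MOV R5, 40  → R5 = 40
  ADD R0, R5  → R0 = 100 + 40 = 140
Final: R0 = 140

140


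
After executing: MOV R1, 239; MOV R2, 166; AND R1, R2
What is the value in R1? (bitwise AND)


Register state trace:
  MOV R1, 239  → R1 = 239 (0b11101111)
  MOV R2, 166  → R2 = 166 (0b10100110)
  AND R1, R2  → R1 = 239 AND 166 = 166 (0b10100110)
Final: R1 = 166

166


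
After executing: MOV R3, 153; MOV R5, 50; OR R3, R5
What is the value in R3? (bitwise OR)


Register state trace:
  MOV R3, 153  → R3 = 153 (0b10011001)
  MOV R5, 50  → R5 = 50 (0b00110010)
  OR R3, R5   → R3 = 153 OR 50 = 187 (0b10111011)
Final: R3 = 187

187


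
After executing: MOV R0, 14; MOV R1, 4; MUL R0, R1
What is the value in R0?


Register state trace:
  MOV R0, 14  → R0 = 14
  MOV R1, 4  → R1 = 4
  MUL R0, R1  → R0 = 14 * 4 = 56
Final: R0 = 56

56


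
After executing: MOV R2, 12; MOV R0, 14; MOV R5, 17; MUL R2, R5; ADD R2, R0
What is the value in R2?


Register state trace:
  MOV R2, 12  → R2 = 12
  MOV R0, 14  → R0 = 14
  MOV R5, 17  → R5 = 17
  MUL R2, R5  → R2 = 12 * 17 = 204
  ADD R2, R0  → R2 = 204 + 14 = 218
Final: R2 = 218

218


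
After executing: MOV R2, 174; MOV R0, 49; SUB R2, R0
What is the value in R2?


Register state trace:
  MOV R2, 174  → R2 = 174
  MOV R0, 49  → R0 = 49
  SUB R2, R0  → R2 = 174 - 49 = 125
Final: R2 = 125

125


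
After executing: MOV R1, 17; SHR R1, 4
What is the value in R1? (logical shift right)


Register state trace:
  MOV R1, 17  → R1 = 17
  SHR R1, 4  → R1 = 17 >> 4 = 17 // 2^4 = 1
Final: R1 = 1

1


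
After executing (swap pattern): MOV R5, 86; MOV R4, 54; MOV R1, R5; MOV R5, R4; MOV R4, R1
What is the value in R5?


Register state trace (swap pattern):
  MOV R5, 86  → R5 = 86
  MOV R4, 54  → R4 = 54
  MOV R1, R5  → R1 = 86  (save R5)
  MOV R5, R4  → R5 = 54  (R5 gets R4's value)
  MOV R4, R1  → R4 = 86  (R4 gets saved value)
Final: R5 = 54

54


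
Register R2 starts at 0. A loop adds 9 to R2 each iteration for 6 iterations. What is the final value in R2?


Starting value: R2 = 0
  Iter 1: R2 = 0 + 9 = 9
  Iter 2: R2 = 9 + 9 = 18
  Iter 3: R2 = 18 + 9 = 27
  Iter 4: R2 = 27 + 9 = 36
  Iter 5: R2 = 36 + 9 = 45
  Iter 6: R2 = 45 + 9 = 54
Final: R2 = 54

54


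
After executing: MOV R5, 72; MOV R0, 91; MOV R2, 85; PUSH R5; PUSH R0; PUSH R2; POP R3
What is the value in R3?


Stack trace (top is rightmost):
  MOV R5, 72  → R5 = 72
  MOV R0, 91  → R0 = 91
  MOV R2, 85  → R2 = 85
  PUSH R5  → stack: [72]
  PUSH R0  → stack: [72, 91]
  PUSH R2  → stack: [72, 91, 85]
  POP R3  → R3 = 85, stack: [72, 91]
Final: R3 = 85

85


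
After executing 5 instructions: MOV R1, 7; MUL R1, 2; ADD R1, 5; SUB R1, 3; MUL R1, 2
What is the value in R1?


Register state trace:
  MOV R1, 7  → R1 = 7
  MUL R1, 2  → R1 = 7 * 2 = 14
  ADD R1, 5  → R1 = 14 + 5 = 19
  SUB R1, 3  → R1 = 19 - 3 = 16
  MUL R1, 2  → R1 = 16 * 2 = 32
Final: R1 = 32

32


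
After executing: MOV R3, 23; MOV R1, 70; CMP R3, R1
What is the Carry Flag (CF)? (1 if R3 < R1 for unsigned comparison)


Register state trace:
  MOV R3, 23  → R3 = 23
  MOV R1, 70  → R1 = 70
  CMP R3, R1  → unsigned 23 - 70: borrow occurs
  23 < 70, so CF = 1
CF = 1

1


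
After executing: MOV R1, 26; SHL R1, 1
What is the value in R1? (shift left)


Register state trace:
  MOV R1, 26  → R1 = 26
  SHL R1, 1  → R1 = 26 << 1 = 26 * 2^1 = 52
Final: R1 = 52

52


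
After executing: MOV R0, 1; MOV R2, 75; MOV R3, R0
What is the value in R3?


Register state trace:
  MOV R0, 1  → R0 = 1
  MOV R2, 75  → R2 = 75
  MOV R3, R0  → R3 = 1
Final: R3 = 1

1


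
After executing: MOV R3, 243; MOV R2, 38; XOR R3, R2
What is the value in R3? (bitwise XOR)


Register state trace:
  MOV R3, 243  → R3 = 243 (0b11110011)
  MOV R2, 38  → R2 = 38 (0b00100110)
  XOR R3, R2  → R3 = 243 XOR 38 = 213 (0b11010101)
Final: R3 = 213

213


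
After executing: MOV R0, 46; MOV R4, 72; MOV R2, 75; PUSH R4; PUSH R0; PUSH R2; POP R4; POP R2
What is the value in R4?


Stack trace (top is rightmost):
  MOV R0, 46  → R0 = 46
  MOV R4, 72  → R4 = 72
  MOV R2, 75  → R2 = 75
  PUSH R4  → stack: [72]
  PUSH R0  → stack: [72, 46]
  PUSH R2  → stack: [72, 46, 75]
  POP R4  → R4 = 75, stack: [72, 46]
  POP R2  → R2 = 46, stack: [72]
Final: R4 = 75

75


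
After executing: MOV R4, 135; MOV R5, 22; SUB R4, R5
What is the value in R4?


Register state trace:
  MOV R4, 135  → R4 = 135
  MOV R5, 22  → R5 = 22
  SUB R4, R5  → R4 = 135 - 22 = 113
Final: R4 = 113

113


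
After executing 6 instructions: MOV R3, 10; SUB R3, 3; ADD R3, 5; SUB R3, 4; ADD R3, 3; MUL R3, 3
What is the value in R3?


Register state trace:
  MOV R3, 10  → R3 = 10
  SUB R3, 3  → R3 = 10 - 3 = 7
  ADD R3, 5  → R3 = 7 + 5 = 12
  SUB R3, 4  → R3 = 12 - 4 = 8
  ADD R3, 3  → R3 = 8 + 3 = 11
  MUL R3, 3  → R3 = 11 * 3 = 33
Final: R3 = 33

33


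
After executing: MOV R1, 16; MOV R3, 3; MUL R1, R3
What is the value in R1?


Register state trace:
  MOV R1, 16  → R1 = 16
  MOV R3, 3  → R3 = 3
  MUL R1, R3  → R1 = 16 * 3 = 48
Final: R1 = 48

48


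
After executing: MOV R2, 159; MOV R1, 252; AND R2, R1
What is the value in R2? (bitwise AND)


Register state trace:
  MOV R2, 159  → R2 = 159 (0b10011111)
  MOV R1, 252  → R1 = 252 (0b11111100)
  AND R2, R1  → R2 = 159 AND 252 = 156 (0b10011100)
Final: R2 = 156

156
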